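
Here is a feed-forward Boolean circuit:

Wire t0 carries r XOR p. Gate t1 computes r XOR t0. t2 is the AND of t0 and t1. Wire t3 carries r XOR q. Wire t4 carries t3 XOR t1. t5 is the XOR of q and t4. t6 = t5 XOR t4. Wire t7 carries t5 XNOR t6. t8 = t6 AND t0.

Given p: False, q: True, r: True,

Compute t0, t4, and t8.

t0 = True; t4 = False; t8 = True

t0 = r XOR p = True XOR False = True
t1 = r XOR t0 = True XOR True = False
t3 = r XOR q = True XOR True = False
t4 = t3 XOR t1 = False XOR False = False
t5 = q XOR t4 = True XOR False = True
t6 = t5 XOR t4 = True XOR False = True
t8 = t6 AND t0 = True AND True = True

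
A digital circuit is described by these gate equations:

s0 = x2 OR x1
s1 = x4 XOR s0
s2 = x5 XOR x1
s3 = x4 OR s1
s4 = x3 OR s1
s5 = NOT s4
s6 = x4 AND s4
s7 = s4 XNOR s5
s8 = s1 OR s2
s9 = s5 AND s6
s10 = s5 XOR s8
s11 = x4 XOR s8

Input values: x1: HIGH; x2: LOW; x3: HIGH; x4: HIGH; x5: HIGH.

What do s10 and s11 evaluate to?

s0 = x2 OR x1 = LOW OR HIGH = HIGH
s1 = x4 XOR s0 = HIGH XOR HIGH = LOW
s2 = x5 XOR x1 = HIGH XOR HIGH = LOW
s4 = x3 OR s1 = HIGH OR LOW = HIGH
s5 = NOT s4 = NOT HIGH = LOW
s8 = s1 OR s2 = LOW OR LOW = LOW
s10 = s5 XOR s8 = LOW XOR LOW = LOW
s11 = x4 XOR s8 = HIGH XOR LOW = HIGH

s10 = LOW  s11 = HIGH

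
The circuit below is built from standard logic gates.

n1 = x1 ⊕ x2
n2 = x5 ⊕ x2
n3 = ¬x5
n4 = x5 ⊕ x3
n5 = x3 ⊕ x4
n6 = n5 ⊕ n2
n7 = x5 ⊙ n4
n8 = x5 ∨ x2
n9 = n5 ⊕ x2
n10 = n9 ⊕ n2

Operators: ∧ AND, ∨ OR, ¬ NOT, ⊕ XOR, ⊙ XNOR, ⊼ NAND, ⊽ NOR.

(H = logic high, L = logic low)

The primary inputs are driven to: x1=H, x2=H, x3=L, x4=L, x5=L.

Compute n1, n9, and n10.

n1 = L; n9 = H; n10 = L

n1 = x1 XOR x2 = H XOR H = L
n2 = x5 XOR x2 = L XOR H = H
n5 = x3 XOR x4 = L XOR L = L
n9 = n5 XOR x2 = L XOR H = H
n10 = n9 XOR n2 = H XOR H = L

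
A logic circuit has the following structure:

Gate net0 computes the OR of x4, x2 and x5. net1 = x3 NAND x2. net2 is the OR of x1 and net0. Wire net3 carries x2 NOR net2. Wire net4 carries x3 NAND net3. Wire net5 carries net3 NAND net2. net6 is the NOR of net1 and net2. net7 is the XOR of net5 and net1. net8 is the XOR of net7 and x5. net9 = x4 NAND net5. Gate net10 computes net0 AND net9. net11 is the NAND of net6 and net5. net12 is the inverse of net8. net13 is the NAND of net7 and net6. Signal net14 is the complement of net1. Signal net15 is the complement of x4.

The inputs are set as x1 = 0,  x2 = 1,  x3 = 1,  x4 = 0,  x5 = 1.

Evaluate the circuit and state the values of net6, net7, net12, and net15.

net0 = x4 OR x2 OR x5 = 0 OR 1 OR 1 = 1
net1 = x3 NAND x2 = 1 NAND 1 = 0
net2 = x1 OR net0 = 0 OR 1 = 1
net3 = x2 NOR net2 = 1 NOR 1 = 0
net5 = net3 NAND net2 = 0 NAND 1 = 1
net6 = net1 NOR net2 = 0 NOR 1 = 0
net7 = net5 XOR net1 = 1 XOR 0 = 1
net8 = net7 XOR x5 = 1 XOR 1 = 0
net12 = NOT net8 = NOT 0 = 1
net15 = NOT x4 = NOT 0 = 1

net6 = 0, net7 = 1, net12 = 1, net15 = 1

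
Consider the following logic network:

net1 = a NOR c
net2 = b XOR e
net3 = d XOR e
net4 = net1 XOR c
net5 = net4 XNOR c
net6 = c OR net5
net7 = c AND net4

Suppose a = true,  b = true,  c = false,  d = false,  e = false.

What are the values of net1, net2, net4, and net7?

net1 = false, net2 = true, net4 = false, net7 = false

net1 = a NOR c = true NOR false = false
net2 = b XOR e = true XOR false = true
net4 = net1 XOR c = false XOR false = false
net7 = c AND net4 = false AND false = false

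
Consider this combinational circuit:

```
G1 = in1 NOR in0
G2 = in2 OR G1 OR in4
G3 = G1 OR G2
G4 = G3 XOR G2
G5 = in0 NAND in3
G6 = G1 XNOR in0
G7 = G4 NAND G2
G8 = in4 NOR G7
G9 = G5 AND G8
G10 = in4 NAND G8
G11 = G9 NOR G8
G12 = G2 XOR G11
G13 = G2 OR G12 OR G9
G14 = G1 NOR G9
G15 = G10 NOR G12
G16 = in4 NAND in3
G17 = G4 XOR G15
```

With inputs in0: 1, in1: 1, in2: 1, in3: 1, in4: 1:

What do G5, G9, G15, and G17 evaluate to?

G5 = 0, G9 = 0, G15 = 0, G17 = 0

G1 = in1 NOR in0 = 1 NOR 1 = 0
G2 = in2 OR G1 OR in4 = 1 OR 0 OR 1 = 1
G3 = G1 OR G2 = 0 OR 1 = 1
G4 = G3 XOR G2 = 1 XOR 1 = 0
G5 = in0 NAND in3 = 1 NAND 1 = 0
G7 = G4 NAND G2 = 0 NAND 1 = 1
G8 = in4 NOR G7 = 1 NOR 1 = 0
G9 = G5 AND G8 = 0 AND 0 = 0
G10 = in4 NAND G8 = 1 NAND 0 = 1
G11 = G9 NOR G8 = 0 NOR 0 = 1
G12 = G2 XOR G11 = 1 XOR 1 = 0
G15 = G10 NOR G12 = 1 NOR 0 = 0
G17 = G4 XOR G15 = 0 XOR 0 = 0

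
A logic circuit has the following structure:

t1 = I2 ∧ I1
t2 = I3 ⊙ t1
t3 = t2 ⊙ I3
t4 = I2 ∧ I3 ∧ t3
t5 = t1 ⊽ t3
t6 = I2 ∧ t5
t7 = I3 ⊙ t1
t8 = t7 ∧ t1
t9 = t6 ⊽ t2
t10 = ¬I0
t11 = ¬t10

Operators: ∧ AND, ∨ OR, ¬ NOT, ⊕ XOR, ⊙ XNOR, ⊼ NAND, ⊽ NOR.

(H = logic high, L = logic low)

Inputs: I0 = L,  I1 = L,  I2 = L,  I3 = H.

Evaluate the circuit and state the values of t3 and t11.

t1 = I2 AND I1 = L AND L = L
t2 = I3 XNOR t1 = H XNOR L = L
t3 = t2 XNOR I3 = L XNOR H = L
t10 = NOT I0 = NOT L = H
t11 = NOT t10 = NOT H = L

t3 = L; t11 = L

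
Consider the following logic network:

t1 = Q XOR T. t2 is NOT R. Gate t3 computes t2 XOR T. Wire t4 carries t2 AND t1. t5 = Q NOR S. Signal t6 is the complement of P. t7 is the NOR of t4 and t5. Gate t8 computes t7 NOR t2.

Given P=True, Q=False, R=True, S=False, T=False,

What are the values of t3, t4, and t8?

t1 = Q XOR T = False XOR False = False
t2 = NOT R = NOT True = False
t3 = t2 XOR T = False XOR False = False
t4 = t2 AND t1 = False AND False = False
t5 = Q NOR S = False NOR False = True
t7 = t4 NOR t5 = False NOR True = False
t8 = t7 NOR t2 = False NOR False = True

t3 = False, t4 = False, t8 = True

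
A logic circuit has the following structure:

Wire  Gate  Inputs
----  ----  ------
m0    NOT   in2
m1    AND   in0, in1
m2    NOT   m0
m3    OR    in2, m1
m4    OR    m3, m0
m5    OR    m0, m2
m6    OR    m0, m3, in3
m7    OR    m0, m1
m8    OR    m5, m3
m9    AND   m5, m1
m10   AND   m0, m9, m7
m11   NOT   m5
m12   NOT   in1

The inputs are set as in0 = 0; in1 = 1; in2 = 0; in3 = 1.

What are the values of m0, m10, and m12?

m0 = 1  m10 = 0  m12 = 0

m0 = NOT in2 = NOT 0 = 1
m1 = in0 AND in1 = 0 AND 1 = 0
m2 = NOT m0 = NOT 1 = 0
m5 = m0 OR m2 = 1 OR 0 = 1
m7 = m0 OR m1 = 1 OR 0 = 1
m9 = m5 AND m1 = 1 AND 0 = 0
m10 = m0 AND m9 AND m7 = 1 AND 0 AND 1 = 0
m12 = NOT in1 = NOT 1 = 0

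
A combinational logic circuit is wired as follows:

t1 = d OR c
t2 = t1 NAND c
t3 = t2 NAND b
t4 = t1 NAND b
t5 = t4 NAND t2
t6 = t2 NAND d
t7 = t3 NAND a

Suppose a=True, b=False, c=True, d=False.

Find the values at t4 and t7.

t1 = d OR c = False OR True = True
t2 = t1 NAND c = True NAND True = False
t3 = t2 NAND b = False NAND False = True
t4 = t1 NAND b = True NAND False = True
t7 = t3 NAND a = True NAND True = False

t4 = True  t7 = False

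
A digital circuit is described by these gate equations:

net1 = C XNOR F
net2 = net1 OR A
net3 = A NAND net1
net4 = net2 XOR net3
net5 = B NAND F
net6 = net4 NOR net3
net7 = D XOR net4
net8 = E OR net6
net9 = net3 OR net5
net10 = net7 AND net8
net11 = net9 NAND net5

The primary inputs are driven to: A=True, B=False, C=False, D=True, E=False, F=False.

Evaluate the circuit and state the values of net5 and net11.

net1 = C XNOR F = False XNOR False = True
net3 = A NAND net1 = True NAND True = False
net5 = B NAND F = False NAND False = True
net9 = net3 OR net5 = False OR True = True
net11 = net9 NAND net5 = True NAND True = False

net5 = True; net11 = False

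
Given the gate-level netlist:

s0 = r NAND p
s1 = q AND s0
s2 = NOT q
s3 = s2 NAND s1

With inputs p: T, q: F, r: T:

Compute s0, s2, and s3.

s0 = r NAND p = T NAND T = F
s1 = q AND s0 = F AND F = F
s2 = NOT q = NOT F = T
s3 = s2 NAND s1 = T NAND F = T

s0 = F  s2 = T  s3 = T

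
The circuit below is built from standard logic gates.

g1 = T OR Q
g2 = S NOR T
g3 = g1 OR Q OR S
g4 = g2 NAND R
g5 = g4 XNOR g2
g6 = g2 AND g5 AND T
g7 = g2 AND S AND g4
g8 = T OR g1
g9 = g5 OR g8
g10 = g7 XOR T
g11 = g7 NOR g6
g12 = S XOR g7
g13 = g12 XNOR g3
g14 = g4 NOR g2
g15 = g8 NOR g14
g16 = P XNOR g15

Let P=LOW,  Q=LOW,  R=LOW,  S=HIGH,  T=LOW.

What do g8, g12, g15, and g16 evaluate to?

g8 = LOW  g12 = HIGH  g15 = HIGH  g16 = LOW

g1 = T OR Q = LOW OR LOW = LOW
g2 = S NOR T = HIGH NOR LOW = LOW
g4 = g2 NAND R = LOW NAND LOW = HIGH
g7 = g2 AND S AND g4 = LOW AND HIGH AND HIGH = LOW
g8 = T OR g1 = LOW OR LOW = LOW
g12 = S XOR g7 = HIGH XOR LOW = HIGH
g14 = g4 NOR g2 = HIGH NOR LOW = LOW
g15 = g8 NOR g14 = LOW NOR LOW = HIGH
g16 = P XNOR g15 = LOW XNOR HIGH = LOW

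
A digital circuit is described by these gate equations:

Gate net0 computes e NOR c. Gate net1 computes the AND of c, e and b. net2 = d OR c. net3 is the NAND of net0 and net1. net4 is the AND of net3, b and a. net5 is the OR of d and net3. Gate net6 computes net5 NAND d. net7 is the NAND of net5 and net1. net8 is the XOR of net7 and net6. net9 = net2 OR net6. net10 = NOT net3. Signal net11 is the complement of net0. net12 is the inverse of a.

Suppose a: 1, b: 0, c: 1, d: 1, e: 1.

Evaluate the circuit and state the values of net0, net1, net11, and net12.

net0 = 0, net1 = 0, net11 = 1, net12 = 0

net0 = e NOR c = 1 NOR 1 = 0
net1 = c AND e AND b = 1 AND 1 AND 0 = 0
net11 = NOT net0 = NOT 0 = 1
net12 = NOT a = NOT 1 = 0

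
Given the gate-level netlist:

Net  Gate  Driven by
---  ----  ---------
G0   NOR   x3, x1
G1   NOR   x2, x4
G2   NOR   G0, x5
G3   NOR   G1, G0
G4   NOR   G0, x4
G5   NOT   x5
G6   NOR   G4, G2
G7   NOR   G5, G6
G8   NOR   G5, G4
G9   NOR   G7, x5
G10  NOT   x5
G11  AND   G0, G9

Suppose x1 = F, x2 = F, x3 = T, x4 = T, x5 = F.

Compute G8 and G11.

G8 = F; G11 = F

G0 = x3 NOR x1 = T NOR F = F
G2 = G0 NOR x5 = F NOR F = T
G4 = G0 NOR x4 = F NOR T = F
G5 = NOT x5 = NOT F = T
G6 = G4 NOR G2 = F NOR T = F
G7 = G5 NOR G6 = T NOR F = F
G8 = G5 NOR G4 = T NOR F = F
G9 = G7 NOR x5 = F NOR F = T
G11 = G0 AND G9 = F AND T = F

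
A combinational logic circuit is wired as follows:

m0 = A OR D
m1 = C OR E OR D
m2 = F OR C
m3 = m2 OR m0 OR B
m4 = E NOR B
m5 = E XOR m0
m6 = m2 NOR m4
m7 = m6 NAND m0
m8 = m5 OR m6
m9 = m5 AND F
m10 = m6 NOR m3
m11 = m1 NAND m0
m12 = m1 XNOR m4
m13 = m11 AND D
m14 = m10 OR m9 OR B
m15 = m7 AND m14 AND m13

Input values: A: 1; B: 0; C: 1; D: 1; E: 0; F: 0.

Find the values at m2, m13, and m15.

m2 = 1, m13 = 0, m15 = 0

m0 = A OR D = 1 OR 1 = 1
m1 = C OR E OR D = 1 OR 0 OR 1 = 1
m2 = F OR C = 0 OR 1 = 1
m3 = m2 OR m0 OR B = 1 OR 1 OR 0 = 1
m4 = E NOR B = 0 NOR 0 = 1
m5 = E XOR m0 = 0 XOR 1 = 1
m6 = m2 NOR m4 = 1 NOR 1 = 0
m7 = m6 NAND m0 = 0 NAND 1 = 1
m9 = m5 AND F = 1 AND 0 = 0
m10 = m6 NOR m3 = 0 NOR 1 = 0
m11 = m1 NAND m0 = 1 NAND 1 = 0
m13 = m11 AND D = 0 AND 1 = 0
m14 = m10 OR m9 OR B = 0 OR 0 OR 0 = 0
m15 = m7 AND m14 AND m13 = 1 AND 0 AND 0 = 0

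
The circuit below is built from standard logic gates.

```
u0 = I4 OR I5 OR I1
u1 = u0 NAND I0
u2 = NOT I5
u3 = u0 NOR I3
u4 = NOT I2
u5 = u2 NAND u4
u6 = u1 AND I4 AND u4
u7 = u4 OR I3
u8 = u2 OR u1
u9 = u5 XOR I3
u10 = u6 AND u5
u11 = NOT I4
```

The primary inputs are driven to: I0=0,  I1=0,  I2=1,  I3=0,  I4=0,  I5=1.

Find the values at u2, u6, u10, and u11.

u0 = I4 OR I5 OR I1 = 0 OR 1 OR 0 = 1
u1 = u0 NAND I0 = 1 NAND 0 = 1
u2 = NOT I5 = NOT 1 = 0
u4 = NOT I2 = NOT 1 = 0
u5 = u2 NAND u4 = 0 NAND 0 = 1
u6 = u1 AND I4 AND u4 = 1 AND 0 AND 0 = 0
u10 = u6 AND u5 = 0 AND 1 = 0
u11 = NOT I4 = NOT 0 = 1

u2 = 0; u6 = 0; u10 = 0; u11 = 1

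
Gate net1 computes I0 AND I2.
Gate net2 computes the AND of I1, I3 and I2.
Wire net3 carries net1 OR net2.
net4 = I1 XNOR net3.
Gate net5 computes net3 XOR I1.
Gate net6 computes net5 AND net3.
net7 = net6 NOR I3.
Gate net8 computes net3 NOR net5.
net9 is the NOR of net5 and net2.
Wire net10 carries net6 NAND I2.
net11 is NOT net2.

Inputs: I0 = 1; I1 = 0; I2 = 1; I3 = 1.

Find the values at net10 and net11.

net10 = 0  net11 = 1

net1 = I0 AND I2 = 1 AND 1 = 1
net2 = I1 AND I3 AND I2 = 0 AND 1 AND 1 = 0
net3 = net1 OR net2 = 1 OR 0 = 1
net5 = net3 XOR I1 = 1 XOR 0 = 1
net6 = net5 AND net3 = 1 AND 1 = 1
net10 = net6 NAND I2 = 1 NAND 1 = 0
net11 = NOT net2 = NOT 0 = 1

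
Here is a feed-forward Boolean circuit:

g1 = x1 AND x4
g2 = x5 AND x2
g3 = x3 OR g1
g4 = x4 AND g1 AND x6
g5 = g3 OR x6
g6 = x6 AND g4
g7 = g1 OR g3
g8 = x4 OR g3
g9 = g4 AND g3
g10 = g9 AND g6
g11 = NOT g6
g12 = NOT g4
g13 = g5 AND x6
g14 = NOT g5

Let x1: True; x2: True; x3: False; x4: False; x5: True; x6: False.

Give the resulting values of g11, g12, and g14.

g1 = x1 AND x4 = True AND False = False
g3 = x3 OR g1 = False OR False = False
g4 = x4 AND g1 AND x6 = False AND False AND False = False
g5 = g3 OR x6 = False OR False = False
g6 = x6 AND g4 = False AND False = False
g11 = NOT g6 = NOT False = True
g12 = NOT g4 = NOT False = True
g14 = NOT g5 = NOT False = True

g11 = True, g12 = True, g14 = True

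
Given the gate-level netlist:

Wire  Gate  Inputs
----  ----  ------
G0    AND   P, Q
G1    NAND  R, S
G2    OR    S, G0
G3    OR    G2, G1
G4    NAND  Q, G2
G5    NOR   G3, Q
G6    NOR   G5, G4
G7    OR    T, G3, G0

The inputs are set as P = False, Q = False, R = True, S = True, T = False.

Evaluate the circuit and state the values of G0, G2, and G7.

G0 = False; G2 = True; G7 = True

G0 = P AND Q = False AND False = False
G1 = R NAND S = True NAND True = False
G2 = S OR G0 = True OR False = True
G3 = G2 OR G1 = True OR False = True
G7 = T OR G3 OR G0 = False OR True OR False = True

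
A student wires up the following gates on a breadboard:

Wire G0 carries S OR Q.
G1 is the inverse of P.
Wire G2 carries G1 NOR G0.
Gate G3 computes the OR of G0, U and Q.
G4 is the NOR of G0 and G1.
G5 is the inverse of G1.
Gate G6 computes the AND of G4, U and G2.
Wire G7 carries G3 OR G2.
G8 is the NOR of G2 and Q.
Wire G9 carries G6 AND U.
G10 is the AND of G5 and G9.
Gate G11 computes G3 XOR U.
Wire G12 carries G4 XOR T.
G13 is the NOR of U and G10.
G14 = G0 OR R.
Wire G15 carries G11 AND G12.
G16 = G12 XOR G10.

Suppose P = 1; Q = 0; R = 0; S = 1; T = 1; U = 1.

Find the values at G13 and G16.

G13 = 0, G16 = 1

G0 = S OR Q = 1 OR 0 = 1
G1 = NOT P = NOT 1 = 0
G2 = G1 NOR G0 = 0 NOR 1 = 0
G4 = G0 NOR G1 = 1 NOR 0 = 0
G5 = NOT G1 = NOT 0 = 1
G6 = G4 AND U AND G2 = 0 AND 1 AND 0 = 0
G9 = G6 AND U = 0 AND 1 = 0
G10 = G5 AND G9 = 1 AND 0 = 0
G12 = G4 XOR T = 0 XOR 1 = 1
G13 = U NOR G10 = 1 NOR 0 = 0
G16 = G12 XOR G10 = 1 XOR 0 = 1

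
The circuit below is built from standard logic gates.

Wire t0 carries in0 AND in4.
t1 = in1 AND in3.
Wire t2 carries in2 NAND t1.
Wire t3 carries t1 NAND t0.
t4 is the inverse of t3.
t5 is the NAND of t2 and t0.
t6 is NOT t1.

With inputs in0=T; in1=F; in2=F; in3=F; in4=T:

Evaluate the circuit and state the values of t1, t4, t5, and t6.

t0 = in0 AND in4 = T AND T = T
t1 = in1 AND in3 = F AND F = F
t2 = in2 NAND t1 = F NAND F = T
t3 = t1 NAND t0 = F NAND T = T
t4 = NOT t3 = NOT T = F
t5 = t2 NAND t0 = T NAND T = F
t6 = NOT t1 = NOT F = T

t1 = F, t4 = F, t5 = F, t6 = T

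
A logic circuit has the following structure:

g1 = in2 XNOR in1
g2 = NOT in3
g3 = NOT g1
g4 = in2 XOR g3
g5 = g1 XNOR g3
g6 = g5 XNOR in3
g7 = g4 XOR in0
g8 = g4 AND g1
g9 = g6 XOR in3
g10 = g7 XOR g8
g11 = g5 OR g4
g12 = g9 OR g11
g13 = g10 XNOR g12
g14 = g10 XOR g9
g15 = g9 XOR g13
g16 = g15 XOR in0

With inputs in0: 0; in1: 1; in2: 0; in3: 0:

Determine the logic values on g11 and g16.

g11 = 1; g16 = 0

g1 = in2 XNOR in1 = 0 XNOR 1 = 0
g3 = NOT g1 = NOT 0 = 1
g4 = in2 XOR g3 = 0 XOR 1 = 1
g5 = g1 XNOR g3 = 0 XNOR 1 = 0
g6 = g5 XNOR in3 = 0 XNOR 0 = 1
g7 = g4 XOR in0 = 1 XOR 0 = 1
g8 = g4 AND g1 = 1 AND 0 = 0
g9 = g6 XOR in3 = 1 XOR 0 = 1
g10 = g7 XOR g8 = 1 XOR 0 = 1
g11 = g5 OR g4 = 0 OR 1 = 1
g12 = g9 OR g11 = 1 OR 1 = 1
g13 = g10 XNOR g12 = 1 XNOR 1 = 1
g15 = g9 XOR g13 = 1 XOR 1 = 0
g16 = g15 XOR in0 = 0 XOR 0 = 0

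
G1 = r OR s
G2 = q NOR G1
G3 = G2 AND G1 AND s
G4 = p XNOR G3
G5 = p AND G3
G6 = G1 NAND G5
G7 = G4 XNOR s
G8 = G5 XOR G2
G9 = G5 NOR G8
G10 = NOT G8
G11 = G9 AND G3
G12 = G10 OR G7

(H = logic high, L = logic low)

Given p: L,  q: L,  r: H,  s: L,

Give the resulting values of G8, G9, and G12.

G1 = r OR s = H OR L = H
G2 = q NOR G1 = L NOR H = L
G3 = G2 AND G1 AND s = L AND H AND L = L
G4 = p XNOR G3 = L XNOR L = H
G5 = p AND G3 = L AND L = L
G7 = G4 XNOR s = H XNOR L = L
G8 = G5 XOR G2 = L XOR L = L
G9 = G5 NOR G8 = L NOR L = H
G10 = NOT G8 = NOT L = H
G12 = G10 OR G7 = H OR L = H

G8 = L  G9 = H  G12 = H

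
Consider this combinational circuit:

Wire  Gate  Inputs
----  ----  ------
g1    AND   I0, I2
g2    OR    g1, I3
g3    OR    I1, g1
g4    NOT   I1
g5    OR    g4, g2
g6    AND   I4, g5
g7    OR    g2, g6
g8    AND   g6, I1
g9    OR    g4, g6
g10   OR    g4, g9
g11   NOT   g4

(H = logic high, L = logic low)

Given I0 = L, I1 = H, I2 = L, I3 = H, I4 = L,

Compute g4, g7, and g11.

g1 = I0 AND I2 = L AND L = L
g2 = g1 OR I3 = L OR H = H
g4 = NOT I1 = NOT H = L
g5 = g4 OR g2 = L OR H = H
g6 = I4 AND g5 = L AND H = L
g7 = g2 OR g6 = H OR L = H
g11 = NOT g4 = NOT L = H

g4 = L, g7 = H, g11 = H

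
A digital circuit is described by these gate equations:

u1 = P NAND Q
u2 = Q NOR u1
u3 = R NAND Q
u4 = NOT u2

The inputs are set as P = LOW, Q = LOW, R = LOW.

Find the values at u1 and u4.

u1 = P NAND Q = LOW NAND LOW = HIGH
u2 = Q NOR u1 = LOW NOR HIGH = LOW
u4 = NOT u2 = NOT LOW = HIGH

u1 = HIGH  u4 = HIGH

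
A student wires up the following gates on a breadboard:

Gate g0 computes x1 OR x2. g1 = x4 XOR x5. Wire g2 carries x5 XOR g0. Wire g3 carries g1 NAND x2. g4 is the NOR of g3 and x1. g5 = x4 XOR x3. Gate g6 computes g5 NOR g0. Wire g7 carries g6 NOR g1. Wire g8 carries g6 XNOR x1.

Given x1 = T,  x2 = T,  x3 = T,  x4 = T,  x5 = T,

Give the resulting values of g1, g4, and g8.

g1 = F  g4 = F  g8 = F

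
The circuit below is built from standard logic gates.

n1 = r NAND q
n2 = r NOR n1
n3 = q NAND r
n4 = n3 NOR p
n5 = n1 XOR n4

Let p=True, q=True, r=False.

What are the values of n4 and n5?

n1 = r NAND q = False NAND True = True
n3 = q NAND r = True NAND False = True
n4 = n3 NOR p = True NOR True = False
n5 = n1 XOR n4 = True XOR False = True

n4 = False, n5 = True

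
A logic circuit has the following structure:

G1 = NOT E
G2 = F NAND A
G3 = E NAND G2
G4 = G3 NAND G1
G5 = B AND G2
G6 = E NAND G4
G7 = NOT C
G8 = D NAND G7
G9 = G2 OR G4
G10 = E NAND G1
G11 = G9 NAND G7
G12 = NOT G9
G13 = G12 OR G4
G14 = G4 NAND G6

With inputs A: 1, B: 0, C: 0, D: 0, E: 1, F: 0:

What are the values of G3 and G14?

G3 = 0  G14 = 1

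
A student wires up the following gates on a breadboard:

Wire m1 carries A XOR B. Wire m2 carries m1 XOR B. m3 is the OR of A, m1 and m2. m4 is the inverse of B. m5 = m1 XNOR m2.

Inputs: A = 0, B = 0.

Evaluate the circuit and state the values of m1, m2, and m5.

m1 = A XOR B = 0 XOR 0 = 0
m2 = m1 XOR B = 0 XOR 0 = 0
m5 = m1 XNOR m2 = 0 XNOR 0 = 1

m1 = 0, m2 = 0, m5 = 1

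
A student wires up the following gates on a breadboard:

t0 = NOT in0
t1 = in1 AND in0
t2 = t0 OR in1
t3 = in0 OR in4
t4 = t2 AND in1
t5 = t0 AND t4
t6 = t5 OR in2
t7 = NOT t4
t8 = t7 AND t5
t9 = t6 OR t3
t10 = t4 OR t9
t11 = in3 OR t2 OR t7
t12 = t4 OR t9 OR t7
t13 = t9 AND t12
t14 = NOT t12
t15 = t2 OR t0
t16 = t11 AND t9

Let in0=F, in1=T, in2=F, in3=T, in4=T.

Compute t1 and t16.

t1 = F, t16 = T

t0 = NOT in0 = NOT F = T
t1 = in1 AND in0 = T AND F = F
t2 = t0 OR in1 = T OR T = T
t3 = in0 OR in4 = F OR T = T
t4 = t2 AND in1 = T AND T = T
t5 = t0 AND t4 = T AND T = T
t6 = t5 OR in2 = T OR F = T
t7 = NOT t4 = NOT T = F
t9 = t6 OR t3 = T OR T = T
t11 = in3 OR t2 OR t7 = T OR T OR F = T
t16 = t11 AND t9 = T AND T = T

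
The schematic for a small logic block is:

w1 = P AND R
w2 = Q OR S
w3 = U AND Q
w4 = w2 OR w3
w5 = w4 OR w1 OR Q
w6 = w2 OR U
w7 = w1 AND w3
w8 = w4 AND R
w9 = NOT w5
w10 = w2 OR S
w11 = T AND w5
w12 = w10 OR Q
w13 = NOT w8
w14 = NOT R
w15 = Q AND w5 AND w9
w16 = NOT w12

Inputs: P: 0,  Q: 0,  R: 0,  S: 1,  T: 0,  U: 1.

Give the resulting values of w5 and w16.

w5 = 1, w16 = 0

w1 = P AND R = 0 AND 0 = 0
w2 = Q OR S = 0 OR 1 = 1
w3 = U AND Q = 1 AND 0 = 0
w4 = w2 OR w3 = 1 OR 0 = 1
w5 = w4 OR w1 OR Q = 1 OR 0 OR 0 = 1
w10 = w2 OR S = 1 OR 1 = 1
w12 = w10 OR Q = 1 OR 0 = 1
w16 = NOT w12 = NOT 1 = 0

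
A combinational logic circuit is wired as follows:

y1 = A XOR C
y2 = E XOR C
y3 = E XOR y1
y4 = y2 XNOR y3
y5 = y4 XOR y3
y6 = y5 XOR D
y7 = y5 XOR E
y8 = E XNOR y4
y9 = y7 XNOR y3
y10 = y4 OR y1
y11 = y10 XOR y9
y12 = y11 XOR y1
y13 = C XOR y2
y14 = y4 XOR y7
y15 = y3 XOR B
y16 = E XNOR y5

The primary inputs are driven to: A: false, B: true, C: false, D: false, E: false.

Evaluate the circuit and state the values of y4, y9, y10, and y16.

y4 = true; y9 = false; y10 = true; y16 = false

y1 = A XOR C = false XOR false = false
y2 = E XOR C = false XOR false = false
y3 = E XOR y1 = false XOR false = false
y4 = y2 XNOR y3 = false XNOR false = true
y5 = y4 XOR y3 = true XOR false = true
y7 = y5 XOR E = true XOR false = true
y9 = y7 XNOR y3 = true XNOR false = false
y10 = y4 OR y1 = true OR false = true
y16 = E XNOR y5 = false XNOR true = false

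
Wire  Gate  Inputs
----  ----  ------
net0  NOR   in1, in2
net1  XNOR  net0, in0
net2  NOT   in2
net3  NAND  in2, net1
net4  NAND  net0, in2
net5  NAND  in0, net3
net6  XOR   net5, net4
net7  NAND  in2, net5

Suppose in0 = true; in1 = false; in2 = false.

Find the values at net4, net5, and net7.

net0 = in1 NOR in2 = false NOR false = true
net1 = net0 XNOR in0 = true XNOR true = true
net3 = in2 NAND net1 = false NAND true = true
net4 = net0 NAND in2 = true NAND false = true
net5 = in0 NAND net3 = true NAND true = false
net7 = in2 NAND net5 = false NAND false = true

net4 = true; net5 = false; net7 = true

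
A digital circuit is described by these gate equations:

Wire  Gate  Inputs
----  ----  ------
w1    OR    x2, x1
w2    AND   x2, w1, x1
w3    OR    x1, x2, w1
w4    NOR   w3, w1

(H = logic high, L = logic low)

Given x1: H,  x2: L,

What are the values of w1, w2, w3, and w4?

w1 = H  w2 = L  w3 = H  w4 = L

w1 = x2 OR x1 = L OR H = H
w2 = x2 AND w1 AND x1 = L AND H AND H = L
w3 = x1 OR x2 OR w1 = H OR L OR H = H
w4 = w3 NOR w1 = H NOR H = L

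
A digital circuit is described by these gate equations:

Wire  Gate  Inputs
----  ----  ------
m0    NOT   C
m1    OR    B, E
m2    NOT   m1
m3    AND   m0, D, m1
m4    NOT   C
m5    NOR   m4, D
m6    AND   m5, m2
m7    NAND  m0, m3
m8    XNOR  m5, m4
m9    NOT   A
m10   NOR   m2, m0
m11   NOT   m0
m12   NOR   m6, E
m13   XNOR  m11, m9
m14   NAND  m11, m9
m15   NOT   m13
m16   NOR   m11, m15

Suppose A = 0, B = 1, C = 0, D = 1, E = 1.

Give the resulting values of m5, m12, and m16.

m5 = 0, m12 = 0, m16 = 0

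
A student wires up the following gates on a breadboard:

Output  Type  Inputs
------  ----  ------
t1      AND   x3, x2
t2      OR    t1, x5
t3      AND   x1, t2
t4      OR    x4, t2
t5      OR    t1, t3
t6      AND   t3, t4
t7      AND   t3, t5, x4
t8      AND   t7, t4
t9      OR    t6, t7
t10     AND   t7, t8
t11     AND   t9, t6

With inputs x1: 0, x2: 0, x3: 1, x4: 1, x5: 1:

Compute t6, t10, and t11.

t1 = x3 AND x2 = 1 AND 0 = 0
t2 = t1 OR x5 = 0 OR 1 = 1
t3 = x1 AND t2 = 0 AND 1 = 0
t4 = x4 OR t2 = 1 OR 1 = 1
t5 = t1 OR t3 = 0 OR 0 = 0
t6 = t3 AND t4 = 0 AND 1 = 0
t7 = t3 AND t5 AND x4 = 0 AND 0 AND 1 = 0
t8 = t7 AND t4 = 0 AND 1 = 0
t9 = t6 OR t7 = 0 OR 0 = 0
t10 = t7 AND t8 = 0 AND 0 = 0
t11 = t9 AND t6 = 0 AND 0 = 0

t6 = 0, t10 = 0, t11 = 0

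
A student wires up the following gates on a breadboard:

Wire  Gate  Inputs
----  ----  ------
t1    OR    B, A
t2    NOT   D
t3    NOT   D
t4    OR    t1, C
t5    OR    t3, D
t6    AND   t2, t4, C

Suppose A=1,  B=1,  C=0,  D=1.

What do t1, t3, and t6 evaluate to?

t1 = 1, t3 = 0, t6 = 0

t1 = B OR A = 1 OR 1 = 1
t2 = NOT D = NOT 1 = 0
t3 = NOT D = NOT 1 = 0
t4 = t1 OR C = 1 OR 0 = 1
t6 = t2 AND t4 AND C = 0 AND 1 AND 0 = 0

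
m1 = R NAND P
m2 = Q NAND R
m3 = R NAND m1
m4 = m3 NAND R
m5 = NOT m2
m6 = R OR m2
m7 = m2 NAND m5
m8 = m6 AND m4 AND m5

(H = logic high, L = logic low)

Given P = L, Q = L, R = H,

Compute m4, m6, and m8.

m4 = H; m6 = H; m8 = L

m1 = R NAND P = H NAND L = H
m2 = Q NAND R = L NAND H = H
m3 = R NAND m1 = H NAND H = L
m4 = m3 NAND R = L NAND H = H
m5 = NOT m2 = NOT H = L
m6 = R OR m2 = H OR H = H
m8 = m6 AND m4 AND m5 = H AND H AND L = L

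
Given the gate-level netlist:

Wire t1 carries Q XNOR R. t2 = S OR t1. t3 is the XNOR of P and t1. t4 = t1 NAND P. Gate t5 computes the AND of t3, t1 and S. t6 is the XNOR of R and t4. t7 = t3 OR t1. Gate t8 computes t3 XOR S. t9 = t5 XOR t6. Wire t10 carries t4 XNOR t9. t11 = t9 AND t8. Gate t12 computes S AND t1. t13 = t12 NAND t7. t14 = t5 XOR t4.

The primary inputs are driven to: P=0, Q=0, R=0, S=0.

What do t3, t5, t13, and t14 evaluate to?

t3 = 0  t5 = 0  t13 = 1  t14 = 1

t1 = Q XNOR R = 0 XNOR 0 = 1
t3 = P XNOR t1 = 0 XNOR 1 = 0
t4 = t1 NAND P = 1 NAND 0 = 1
t5 = t3 AND t1 AND S = 0 AND 1 AND 0 = 0
t7 = t3 OR t1 = 0 OR 1 = 1
t12 = S AND t1 = 0 AND 1 = 0
t13 = t12 NAND t7 = 0 NAND 1 = 1
t14 = t5 XOR t4 = 0 XOR 1 = 1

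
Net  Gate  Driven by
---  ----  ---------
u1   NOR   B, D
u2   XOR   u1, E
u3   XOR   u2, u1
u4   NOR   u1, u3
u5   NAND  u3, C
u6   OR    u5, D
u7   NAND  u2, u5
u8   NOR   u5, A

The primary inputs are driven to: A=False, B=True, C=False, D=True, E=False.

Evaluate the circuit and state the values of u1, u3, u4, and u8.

u1 = B NOR D = True NOR True = False
u2 = u1 XOR E = False XOR False = False
u3 = u2 XOR u1 = False XOR False = False
u4 = u1 NOR u3 = False NOR False = True
u5 = u3 NAND C = False NAND False = True
u8 = u5 NOR A = True NOR False = False

u1 = False, u3 = False, u4 = True, u8 = False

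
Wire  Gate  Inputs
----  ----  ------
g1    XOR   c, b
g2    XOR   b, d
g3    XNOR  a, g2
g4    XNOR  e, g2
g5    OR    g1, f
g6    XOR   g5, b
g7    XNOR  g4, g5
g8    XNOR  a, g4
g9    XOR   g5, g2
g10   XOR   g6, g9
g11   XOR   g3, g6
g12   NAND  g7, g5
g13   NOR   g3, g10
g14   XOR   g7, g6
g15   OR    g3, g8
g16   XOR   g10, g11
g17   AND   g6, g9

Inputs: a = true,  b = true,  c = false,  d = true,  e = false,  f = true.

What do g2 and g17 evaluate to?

g1 = c XOR b = false XOR true = true
g2 = b XOR d = true XOR true = false
g5 = g1 OR f = true OR true = true
g6 = g5 XOR b = true XOR true = false
g9 = g5 XOR g2 = true XOR false = true
g17 = g6 AND g9 = false AND true = false

g2 = false, g17 = false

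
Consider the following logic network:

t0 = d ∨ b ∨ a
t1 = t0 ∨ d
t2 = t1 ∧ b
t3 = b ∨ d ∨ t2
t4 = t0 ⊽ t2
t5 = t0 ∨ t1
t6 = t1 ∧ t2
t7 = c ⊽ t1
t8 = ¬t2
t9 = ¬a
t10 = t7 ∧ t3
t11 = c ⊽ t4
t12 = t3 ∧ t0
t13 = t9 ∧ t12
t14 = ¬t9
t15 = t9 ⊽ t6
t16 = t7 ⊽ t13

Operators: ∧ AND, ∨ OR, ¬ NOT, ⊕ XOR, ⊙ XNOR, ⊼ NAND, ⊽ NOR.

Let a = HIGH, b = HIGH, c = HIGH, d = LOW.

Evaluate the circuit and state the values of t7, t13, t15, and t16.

t7 = LOW  t13 = LOW  t15 = LOW  t16 = HIGH

t0 = d OR b OR a = LOW OR HIGH OR HIGH = HIGH
t1 = t0 OR d = HIGH OR LOW = HIGH
t2 = t1 AND b = HIGH AND HIGH = HIGH
t3 = b OR d OR t2 = HIGH OR LOW OR HIGH = HIGH
t6 = t1 AND t2 = HIGH AND HIGH = HIGH
t7 = c NOR t1 = HIGH NOR HIGH = LOW
t9 = NOT a = NOT HIGH = LOW
t12 = t3 AND t0 = HIGH AND HIGH = HIGH
t13 = t9 AND t12 = LOW AND HIGH = LOW
t15 = t9 NOR t6 = LOW NOR HIGH = LOW
t16 = t7 NOR t13 = LOW NOR LOW = HIGH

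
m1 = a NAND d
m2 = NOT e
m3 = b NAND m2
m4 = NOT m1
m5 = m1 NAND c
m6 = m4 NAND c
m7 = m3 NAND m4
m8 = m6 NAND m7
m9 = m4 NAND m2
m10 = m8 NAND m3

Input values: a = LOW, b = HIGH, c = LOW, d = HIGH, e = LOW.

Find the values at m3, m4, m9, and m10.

m3 = LOW, m4 = LOW, m9 = HIGH, m10 = HIGH

m1 = a NAND d = LOW NAND HIGH = HIGH
m2 = NOT e = NOT LOW = HIGH
m3 = b NAND m2 = HIGH NAND HIGH = LOW
m4 = NOT m1 = NOT HIGH = LOW
m6 = m4 NAND c = LOW NAND LOW = HIGH
m7 = m3 NAND m4 = LOW NAND LOW = HIGH
m8 = m6 NAND m7 = HIGH NAND HIGH = LOW
m9 = m4 NAND m2 = LOW NAND HIGH = HIGH
m10 = m8 NAND m3 = LOW NAND LOW = HIGH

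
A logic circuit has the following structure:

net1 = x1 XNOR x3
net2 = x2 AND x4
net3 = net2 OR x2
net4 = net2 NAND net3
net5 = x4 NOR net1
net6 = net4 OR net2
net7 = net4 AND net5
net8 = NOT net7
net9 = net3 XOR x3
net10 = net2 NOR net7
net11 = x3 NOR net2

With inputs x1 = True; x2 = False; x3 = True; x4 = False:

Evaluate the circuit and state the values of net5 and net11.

net1 = x1 XNOR x3 = True XNOR True = True
net2 = x2 AND x4 = False AND False = False
net5 = x4 NOR net1 = False NOR True = False
net11 = x3 NOR net2 = True NOR False = False

net5 = False, net11 = False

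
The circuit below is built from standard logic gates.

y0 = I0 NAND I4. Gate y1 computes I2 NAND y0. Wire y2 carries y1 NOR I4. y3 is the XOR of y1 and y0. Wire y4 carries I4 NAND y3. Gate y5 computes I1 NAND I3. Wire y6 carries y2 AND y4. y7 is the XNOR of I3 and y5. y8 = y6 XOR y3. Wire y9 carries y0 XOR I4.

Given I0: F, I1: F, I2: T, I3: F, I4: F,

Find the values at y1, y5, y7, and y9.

y0 = I0 NAND I4 = F NAND F = T
y1 = I2 NAND y0 = T NAND T = F
y5 = I1 NAND I3 = F NAND F = T
y7 = I3 XNOR y5 = F XNOR T = F
y9 = y0 XOR I4 = T XOR F = T

y1 = F; y5 = T; y7 = F; y9 = T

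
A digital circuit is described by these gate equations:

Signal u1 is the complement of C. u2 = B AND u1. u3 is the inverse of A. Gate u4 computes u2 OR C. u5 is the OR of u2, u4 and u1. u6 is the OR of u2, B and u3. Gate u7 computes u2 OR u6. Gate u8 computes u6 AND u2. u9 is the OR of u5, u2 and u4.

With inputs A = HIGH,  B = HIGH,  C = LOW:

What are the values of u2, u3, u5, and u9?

u2 = HIGH, u3 = LOW, u5 = HIGH, u9 = HIGH

u1 = NOT C = NOT LOW = HIGH
u2 = B AND u1 = HIGH AND HIGH = HIGH
u3 = NOT A = NOT HIGH = LOW
u4 = u2 OR C = HIGH OR LOW = HIGH
u5 = u2 OR u4 OR u1 = HIGH OR HIGH OR HIGH = HIGH
u9 = u5 OR u2 OR u4 = HIGH OR HIGH OR HIGH = HIGH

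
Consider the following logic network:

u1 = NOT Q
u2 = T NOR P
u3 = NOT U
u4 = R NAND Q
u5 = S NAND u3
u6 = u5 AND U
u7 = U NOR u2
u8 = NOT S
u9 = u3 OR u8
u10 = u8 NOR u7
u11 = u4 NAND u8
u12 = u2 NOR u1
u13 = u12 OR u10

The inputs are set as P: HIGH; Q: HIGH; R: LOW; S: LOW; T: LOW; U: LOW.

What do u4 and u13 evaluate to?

u1 = NOT Q = NOT HIGH = LOW
u2 = T NOR P = LOW NOR HIGH = LOW
u4 = R NAND Q = LOW NAND HIGH = HIGH
u7 = U NOR u2 = LOW NOR LOW = HIGH
u8 = NOT S = NOT LOW = HIGH
u10 = u8 NOR u7 = HIGH NOR HIGH = LOW
u12 = u2 NOR u1 = LOW NOR LOW = HIGH
u13 = u12 OR u10 = HIGH OR LOW = HIGH

u4 = HIGH  u13 = HIGH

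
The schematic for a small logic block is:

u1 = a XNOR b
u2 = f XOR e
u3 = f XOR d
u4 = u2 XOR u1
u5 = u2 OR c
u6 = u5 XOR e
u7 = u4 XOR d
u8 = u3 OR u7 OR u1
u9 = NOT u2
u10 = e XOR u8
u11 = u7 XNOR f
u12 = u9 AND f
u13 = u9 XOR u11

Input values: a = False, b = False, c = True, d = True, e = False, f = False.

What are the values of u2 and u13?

u2 = False, u13 = False

u1 = a XNOR b = False XNOR False = True
u2 = f XOR e = False XOR False = False
u4 = u2 XOR u1 = False XOR True = True
u7 = u4 XOR d = True XOR True = False
u9 = NOT u2 = NOT False = True
u11 = u7 XNOR f = False XNOR False = True
u13 = u9 XOR u11 = True XOR True = False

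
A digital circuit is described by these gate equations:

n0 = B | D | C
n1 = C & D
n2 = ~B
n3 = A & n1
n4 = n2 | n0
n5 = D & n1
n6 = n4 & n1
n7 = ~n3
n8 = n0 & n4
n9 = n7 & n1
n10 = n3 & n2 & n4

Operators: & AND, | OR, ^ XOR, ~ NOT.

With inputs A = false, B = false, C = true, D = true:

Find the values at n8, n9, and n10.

n0 = B OR D OR C = false OR true OR true = true
n1 = C AND D = true AND true = true
n2 = NOT B = NOT false = true
n3 = A AND n1 = false AND true = false
n4 = n2 OR n0 = true OR true = true
n7 = NOT n3 = NOT false = true
n8 = n0 AND n4 = true AND true = true
n9 = n7 AND n1 = true AND true = true
n10 = n3 AND n2 AND n4 = false AND true AND true = false

n8 = true; n9 = true; n10 = false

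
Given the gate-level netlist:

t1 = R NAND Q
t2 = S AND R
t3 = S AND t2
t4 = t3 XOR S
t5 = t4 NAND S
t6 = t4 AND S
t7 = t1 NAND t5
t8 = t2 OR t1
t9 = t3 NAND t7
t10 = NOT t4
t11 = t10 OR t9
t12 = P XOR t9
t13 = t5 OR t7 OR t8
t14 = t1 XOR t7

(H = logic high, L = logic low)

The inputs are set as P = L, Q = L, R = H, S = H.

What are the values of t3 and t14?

t3 = H, t14 = H

t1 = R NAND Q = H NAND L = H
t2 = S AND R = H AND H = H
t3 = S AND t2 = H AND H = H
t4 = t3 XOR S = H XOR H = L
t5 = t4 NAND S = L NAND H = H
t7 = t1 NAND t5 = H NAND H = L
t14 = t1 XOR t7 = H XOR L = H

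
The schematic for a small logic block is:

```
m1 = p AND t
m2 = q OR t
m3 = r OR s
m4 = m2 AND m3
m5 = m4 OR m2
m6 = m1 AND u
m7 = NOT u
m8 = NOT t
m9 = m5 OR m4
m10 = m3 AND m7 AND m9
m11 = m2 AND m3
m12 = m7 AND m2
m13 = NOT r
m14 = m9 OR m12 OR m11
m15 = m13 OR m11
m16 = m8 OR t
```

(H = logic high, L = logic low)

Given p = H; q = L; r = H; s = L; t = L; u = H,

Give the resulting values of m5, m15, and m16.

m2 = q OR t = L OR L = L
m3 = r OR s = H OR L = H
m4 = m2 AND m3 = L AND H = L
m5 = m4 OR m2 = L OR L = L
m8 = NOT t = NOT L = H
m11 = m2 AND m3 = L AND H = L
m13 = NOT r = NOT H = L
m15 = m13 OR m11 = L OR L = L
m16 = m8 OR t = H OR L = H

m5 = L, m15 = L, m16 = H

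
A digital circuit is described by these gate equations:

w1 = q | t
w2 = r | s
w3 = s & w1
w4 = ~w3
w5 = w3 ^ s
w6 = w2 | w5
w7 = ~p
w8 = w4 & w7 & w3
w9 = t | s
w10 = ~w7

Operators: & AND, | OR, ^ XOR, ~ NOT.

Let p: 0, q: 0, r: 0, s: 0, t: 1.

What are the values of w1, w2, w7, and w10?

w1 = 1  w2 = 0  w7 = 1  w10 = 0

w1 = q OR t = 0 OR 1 = 1
w2 = r OR s = 0 OR 0 = 0
w7 = NOT p = NOT 0 = 1
w10 = NOT w7 = NOT 1 = 0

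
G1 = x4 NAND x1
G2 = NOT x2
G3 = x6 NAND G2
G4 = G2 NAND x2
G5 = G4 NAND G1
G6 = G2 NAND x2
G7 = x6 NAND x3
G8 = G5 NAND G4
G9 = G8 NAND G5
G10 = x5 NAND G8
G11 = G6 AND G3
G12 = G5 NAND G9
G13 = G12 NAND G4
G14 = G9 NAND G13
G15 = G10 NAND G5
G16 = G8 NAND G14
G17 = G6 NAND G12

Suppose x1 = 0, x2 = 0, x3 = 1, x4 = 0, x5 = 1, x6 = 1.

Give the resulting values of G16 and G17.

G16 = 0; G17 = 0

G1 = x4 NAND x1 = 0 NAND 0 = 1
G2 = NOT x2 = NOT 0 = 1
G4 = G2 NAND x2 = 1 NAND 0 = 1
G5 = G4 NAND G1 = 1 NAND 1 = 0
G6 = G2 NAND x2 = 1 NAND 0 = 1
G8 = G5 NAND G4 = 0 NAND 1 = 1
G9 = G8 NAND G5 = 1 NAND 0 = 1
G12 = G5 NAND G9 = 0 NAND 1 = 1
G13 = G12 NAND G4 = 1 NAND 1 = 0
G14 = G9 NAND G13 = 1 NAND 0 = 1
G16 = G8 NAND G14 = 1 NAND 1 = 0
G17 = G6 NAND G12 = 1 NAND 1 = 0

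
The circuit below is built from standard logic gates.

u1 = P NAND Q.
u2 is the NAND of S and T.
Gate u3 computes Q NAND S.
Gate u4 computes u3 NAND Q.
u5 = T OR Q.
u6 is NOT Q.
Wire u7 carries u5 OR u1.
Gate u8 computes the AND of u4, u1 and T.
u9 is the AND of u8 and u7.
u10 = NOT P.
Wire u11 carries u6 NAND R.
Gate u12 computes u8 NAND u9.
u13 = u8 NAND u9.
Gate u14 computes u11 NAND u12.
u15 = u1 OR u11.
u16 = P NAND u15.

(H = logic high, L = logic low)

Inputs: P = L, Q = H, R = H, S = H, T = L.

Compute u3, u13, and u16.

u3 = L  u13 = H  u16 = H

u1 = P NAND Q = L NAND H = H
u3 = Q NAND S = H NAND H = L
u4 = u3 NAND Q = L NAND H = H
u5 = T OR Q = L OR H = H
u6 = NOT Q = NOT H = L
u7 = u5 OR u1 = H OR H = H
u8 = u4 AND u1 AND T = H AND H AND L = L
u9 = u8 AND u7 = L AND H = L
u11 = u6 NAND R = L NAND H = H
u13 = u8 NAND u9 = L NAND L = H
u15 = u1 OR u11 = H OR H = H
u16 = P NAND u15 = L NAND H = H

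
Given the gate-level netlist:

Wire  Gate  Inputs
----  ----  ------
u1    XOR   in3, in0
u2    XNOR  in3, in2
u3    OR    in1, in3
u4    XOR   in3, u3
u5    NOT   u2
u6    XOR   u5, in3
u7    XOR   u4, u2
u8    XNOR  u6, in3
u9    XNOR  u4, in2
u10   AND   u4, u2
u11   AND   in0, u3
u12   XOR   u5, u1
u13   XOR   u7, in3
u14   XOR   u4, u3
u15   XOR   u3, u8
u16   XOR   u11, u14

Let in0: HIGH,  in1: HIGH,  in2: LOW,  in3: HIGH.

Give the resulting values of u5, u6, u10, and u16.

u5 = HIGH, u6 = LOW, u10 = LOW, u16 = LOW

u2 = in3 XNOR in2 = HIGH XNOR LOW = LOW
u3 = in1 OR in3 = HIGH OR HIGH = HIGH
u4 = in3 XOR u3 = HIGH XOR HIGH = LOW
u5 = NOT u2 = NOT LOW = HIGH
u6 = u5 XOR in3 = HIGH XOR HIGH = LOW
u10 = u4 AND u2 = LOW AND LOW = LOW
u11 = in0 AND u3 = HIGH AND HIGH = HIGH
u14 = u4 XOR u3 = LOW XOR HIGH = HIGH
u16 = u11 XOR u14 = HIGH XOR HIGH = LOW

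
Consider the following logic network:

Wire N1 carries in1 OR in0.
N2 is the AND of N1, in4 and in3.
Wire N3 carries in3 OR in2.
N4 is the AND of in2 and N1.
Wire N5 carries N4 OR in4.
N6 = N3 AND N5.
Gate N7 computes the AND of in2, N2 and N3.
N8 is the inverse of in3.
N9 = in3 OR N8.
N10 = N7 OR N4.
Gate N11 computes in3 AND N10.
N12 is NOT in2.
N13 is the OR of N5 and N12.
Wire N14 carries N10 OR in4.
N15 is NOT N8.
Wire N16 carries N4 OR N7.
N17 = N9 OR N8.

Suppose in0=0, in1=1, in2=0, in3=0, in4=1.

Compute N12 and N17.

N12 = 1  N17 = 1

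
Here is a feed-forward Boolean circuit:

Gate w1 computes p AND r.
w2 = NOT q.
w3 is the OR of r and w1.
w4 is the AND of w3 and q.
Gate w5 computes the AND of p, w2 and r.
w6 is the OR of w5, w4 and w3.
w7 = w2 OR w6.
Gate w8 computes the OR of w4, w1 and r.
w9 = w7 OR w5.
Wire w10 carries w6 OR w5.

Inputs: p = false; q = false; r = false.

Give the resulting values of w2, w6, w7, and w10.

w1 = p AND r = false AND false = false
w2 = NOT q = NOT false = true
w3 = r OR w1 = false OR false = false
w4 = w3 AND q = false AND false = false
w5 = p AND w2 AND r = false AND true AND false = false
w6 = w5 OR w4 OR w3 = false OR false OR false = false
w7 = w2 OR w6 = true OR false = true
w10 = w6 OR w5 = false OR false = false

w2 = true, w6 = false, w7 = true, w10 = false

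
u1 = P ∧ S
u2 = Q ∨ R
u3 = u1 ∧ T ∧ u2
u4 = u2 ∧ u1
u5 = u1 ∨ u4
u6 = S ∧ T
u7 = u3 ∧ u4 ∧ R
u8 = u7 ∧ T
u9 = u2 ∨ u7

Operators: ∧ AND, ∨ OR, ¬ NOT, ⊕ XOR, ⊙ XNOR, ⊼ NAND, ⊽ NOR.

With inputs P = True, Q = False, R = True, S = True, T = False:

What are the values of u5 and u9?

u5 = True; u9 = True

u1 = P AND S = True AND True = True
u2 = Q OR R = False OR True = True
u3 = u1 AND T AND u2 = True AND False AND True = False
u4 = u2 AND u1 = True AND True = True
u5 = u1 OR u4 = True OR True = True
u7 = u3 AND u4 AND R = False AND True AND True = False
u9 = u2 OR u7 = True OR False = True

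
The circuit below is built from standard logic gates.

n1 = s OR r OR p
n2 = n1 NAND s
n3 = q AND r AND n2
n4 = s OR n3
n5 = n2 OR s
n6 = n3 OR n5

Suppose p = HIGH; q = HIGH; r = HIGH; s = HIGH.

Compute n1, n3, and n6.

n1 = HIGH, n3 = LOW, n6 = HIGH

n1 = s OR r OR p = HIGH OR HIGH OR HIGH = HIGH
n2 = n1 NAND s = HIGH NAND HIGH = LOW
n3 = q AND r AND n2 = HIGH AND HIGH AND LOW = LOW
n5 = n2 OR s = LOW OR HIGH = HIGH
n6 = n3 OR n5 = LOW OR HIGH = HIGH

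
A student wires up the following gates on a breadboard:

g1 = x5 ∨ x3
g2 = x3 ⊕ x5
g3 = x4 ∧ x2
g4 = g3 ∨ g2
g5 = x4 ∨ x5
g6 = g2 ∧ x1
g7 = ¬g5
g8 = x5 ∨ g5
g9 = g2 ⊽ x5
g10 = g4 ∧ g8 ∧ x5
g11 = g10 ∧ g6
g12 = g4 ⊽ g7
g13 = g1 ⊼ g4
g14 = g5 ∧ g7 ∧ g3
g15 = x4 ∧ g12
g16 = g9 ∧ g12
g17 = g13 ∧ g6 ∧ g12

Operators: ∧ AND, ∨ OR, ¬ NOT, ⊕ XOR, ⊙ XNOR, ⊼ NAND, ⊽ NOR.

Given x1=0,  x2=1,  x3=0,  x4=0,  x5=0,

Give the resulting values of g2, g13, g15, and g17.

g2 = 0; g13 = 1; g15 = 0; g17 = 0

g1 = x5 OR x3 = 0 OR 0 = 0
g2 = x3 XOR x5 = 0 XOR 0 = 0
g3 = x4 AND x2 = 0 AND 1 = 0
g4 = g3 OR g2 = 0 OR 0 = 0
g5 = x4 OR x5 = 0 OR 0 = 0
g6 = g2 AND x1 = 0 AND 0 = 0
g7 = NOT g5 = NOT 0 = 1
g12 = g4 NOR g7 = 0 NOR 1 = 0
g13 = g1 NAND g4 = 0 NAND 0 = 1
g15 = x4 AND g12 = 0 AND 0 = 0
g17 = g13 AND g6 AND g12 = 1 AND 0 AND 0 = 0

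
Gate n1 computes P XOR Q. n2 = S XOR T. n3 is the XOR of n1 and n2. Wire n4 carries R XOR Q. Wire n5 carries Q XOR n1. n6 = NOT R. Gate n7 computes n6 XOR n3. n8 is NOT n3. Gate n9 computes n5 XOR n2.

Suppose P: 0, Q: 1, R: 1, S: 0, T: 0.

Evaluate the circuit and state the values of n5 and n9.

n5 = 0, n9 = 0

n1 = P XOR Q = 0 XOR 1 = 1
n2 = S XOR T = 0 XOR 0 = 0
n5 = Q XOR n1 = 1 XOR 1 = 0
n9 = n5 XOR n2 = 0 XOR 0 = 0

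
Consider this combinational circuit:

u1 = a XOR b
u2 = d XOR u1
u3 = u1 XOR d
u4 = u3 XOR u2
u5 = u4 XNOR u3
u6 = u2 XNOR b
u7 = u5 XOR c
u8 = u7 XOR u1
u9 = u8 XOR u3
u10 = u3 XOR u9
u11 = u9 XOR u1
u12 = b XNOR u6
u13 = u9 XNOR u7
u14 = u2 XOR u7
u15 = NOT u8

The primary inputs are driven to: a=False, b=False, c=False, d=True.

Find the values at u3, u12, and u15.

u1 = a XOR b = False XOR False = False
u2 = d XOR u1 = True XOR False = True
u3 = u1 XOR d = False XOR True = True
u4 = u3 XOR u2 = True XOR True = False
u5 = u4 XNOR u3 = False XNOR True = False
u6 = u2 XNOR b = True XNOR False = False
u7 = u5 XOR c = False XOR False = False
u8 = u7 XOR u1 = False XOR False = False
u12 = b XNOR u6 = False XNOR False = True
u15 = NOT u8 = NOT False = True

u3 = True, u12 = True, u15 = True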